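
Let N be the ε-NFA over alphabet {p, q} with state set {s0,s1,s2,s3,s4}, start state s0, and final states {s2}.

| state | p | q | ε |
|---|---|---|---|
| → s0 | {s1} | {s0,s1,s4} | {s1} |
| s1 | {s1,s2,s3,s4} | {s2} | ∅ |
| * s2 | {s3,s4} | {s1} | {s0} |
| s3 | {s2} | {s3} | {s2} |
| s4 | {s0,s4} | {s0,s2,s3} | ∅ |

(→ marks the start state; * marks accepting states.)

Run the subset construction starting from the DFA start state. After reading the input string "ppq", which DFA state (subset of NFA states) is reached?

Start: {s0,s1}.
δ(s0,p) = {s1}; δ(s1,p) = {s1,s2,s3,s4}.
Union: {s1,s2,s3,s4}.
ε-closure gives {s0,s1,s2,s3,s4}.
After p: {s0,s1,s2,s3,s4}.
δ(s0,p) = {s1}; δ(s1,p) = {s1,s2,s3,s4}; δ(s2,p) = {s3,s4}; δ(s3,p) = {s2}; δ(s4,p) = {s0,s4}.
Union: {s0,s1,s2,s3,s4}.
After p: {s0,s1,s2,s3,s4}.
δ(s0,q) = {s0,s1,s4}; δ(s1,q) = {s2}; δ(s2,q) = {s1}; δ(s3,q) = {s3}; δ(s4,q) = {s0,s2,s3}.
Union: {s0,s1,s2,s3,s4}.
After q: {s0,s1,s2,s3,s4}.

{s0,s1,s2,s3,s4}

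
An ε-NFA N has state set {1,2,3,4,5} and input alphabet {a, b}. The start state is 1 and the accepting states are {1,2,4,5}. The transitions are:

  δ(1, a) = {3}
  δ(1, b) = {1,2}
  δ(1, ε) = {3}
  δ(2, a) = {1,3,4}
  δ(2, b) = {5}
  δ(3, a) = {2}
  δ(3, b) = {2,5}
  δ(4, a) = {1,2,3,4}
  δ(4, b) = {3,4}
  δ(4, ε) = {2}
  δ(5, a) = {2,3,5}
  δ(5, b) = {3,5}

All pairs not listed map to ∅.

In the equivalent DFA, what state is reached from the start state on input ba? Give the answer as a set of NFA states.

{1,2,3,4,5}

Start: {1,3}.
δ(1,b) = {1,2}; δ(3,b) = {2,5}.
Union: {1,2,5}.
ε-closure gives {1,2,3,5}.
After b: {1,2,3,5}.
δ(1,a) = {3}; δ(2,a) = {1,3,4}; δ(3,a) = {2}; δ(5,a) = {2,3,5}.
Union: {1,2,3,4,5}.
After a: {1,2,3,4,5}.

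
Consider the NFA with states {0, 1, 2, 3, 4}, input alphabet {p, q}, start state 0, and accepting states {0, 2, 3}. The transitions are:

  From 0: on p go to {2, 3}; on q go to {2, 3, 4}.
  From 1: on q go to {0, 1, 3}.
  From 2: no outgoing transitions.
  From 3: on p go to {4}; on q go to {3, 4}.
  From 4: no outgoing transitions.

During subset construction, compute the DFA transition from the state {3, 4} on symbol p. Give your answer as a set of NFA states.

δ(3,p) = {4}; δ(4,p) = ∅.
Union: {4}.

{4}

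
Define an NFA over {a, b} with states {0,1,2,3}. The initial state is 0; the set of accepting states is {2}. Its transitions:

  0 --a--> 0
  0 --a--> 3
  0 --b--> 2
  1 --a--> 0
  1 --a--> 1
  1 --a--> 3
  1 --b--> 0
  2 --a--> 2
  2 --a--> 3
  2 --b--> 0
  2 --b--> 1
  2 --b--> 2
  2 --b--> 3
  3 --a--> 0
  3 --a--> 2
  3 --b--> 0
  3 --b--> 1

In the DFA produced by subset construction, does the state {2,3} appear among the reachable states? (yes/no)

Start state of the DFA: {0}.
{0} --a--> {0,3}  [new]
{0} --b--> {2}  [new]
{0,3} --a--> {0,2,3}  [new]
{0,3} --b--> {0,1,2}  [new]
{2} --a--> {2,3}  [new]
{2} --b--> {0,1,2,3}  [new]
{0,2,3} --a--> {0,2,3}  [seen]
{0,2,3} --b--> {0,1,2,3}  [seen]
{0,1,2} --a--> {0,1,2,3}  [seen]
{0,1,2} --b--> {0,1,2,3}  [seen]
{2,3} --a--> {0,2,3}  [seen]
{2,3} --b--> {0,1,2,3}  [seen]
{0,1,2,3} --a--> {0,1,2,3}  [seen]
{0,1,2,3} --b--> {0,1,2,3}  [seen]
Reachable DFA states: {0}, {0,3}, {2}, {0,2,3}, {0,1,2}, {2,3}, {0,1,2,3}.
{2,3} is among them.

yes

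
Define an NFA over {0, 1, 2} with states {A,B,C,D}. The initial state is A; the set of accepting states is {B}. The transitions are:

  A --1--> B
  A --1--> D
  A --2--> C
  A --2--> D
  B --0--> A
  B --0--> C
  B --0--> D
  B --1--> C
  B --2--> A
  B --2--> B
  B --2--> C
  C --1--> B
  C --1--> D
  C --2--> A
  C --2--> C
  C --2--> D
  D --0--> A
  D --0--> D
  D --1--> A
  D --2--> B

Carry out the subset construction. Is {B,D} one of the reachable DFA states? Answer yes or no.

Start state of the DFA: {A}.
{A} --0--> ∅  [new]
{A} --1--> {B,D}  [new]
{A} --2--> {C,D}  [new]
∅ --0--> ∅  [seen]
∅ --1--> ∅  [seen]
∅ --2--> ∅  [seen]
{B,D} --0--> {A,C,D}  [new]
{B,D} --1--> {A,C}  [new]
{B,D} --2--> {A,B,C}  [new]
{C,D} --0--> {A,D}  [new]
{C,D} --1--> {A,B,D}  [new]
{C,D} --2--> {A,B,C,D}  [new]
{A,C,D} --0--> {A,D}  [seen]
{A,C,D} --1--> {A,B,D}  [seen]
{A,C,D} --2--> {A,B,C,D}  [seen]
{A,C} --0--> ∅  [seen]
{A,C} --1--> {B,D}  [seen]
{A,C} --2--> {A,C,D}  [seen]
{A,B,C} --0--> {A,C,D}  [seen]
{A,B,C} --1--> {B,C,D}  [new]
{A,B,C} --2--> {A,B,C,D}  [seen]
{A,D} --0--> {A,D}  [seen]
{A,D} --1--> {A,B,D}  [seen]
{A,D} --2--> {B,C,D}  [seen]
{A,B,D} --0--> {A,C,D}  [seen]
{A,B,D} --1--> {A,B,C,D}  [seen]
{A,B,D} --2--> {A,B,C,D}  [seen]
{A,B,C,D} --0--> {A,C,D}  [seen]
{A,B,C,D} --1--> {A,B,C,D}  [seen]
{A,B,C,D} --2--> {A,B,C,D}  [seen]
{B,C,D} --0--> {A,C,D}  [seen]
{B,C,D} --1--> {A,B,C,D}  [seen]
{B,C,D} --2--> {A,B,C,D}  [seen]
Reachable DFA states: {A}, ∅, {B,D}, {C,D}, {A,C,D}, {A,C}, {A,B,C}, {A,D}, {A,B,D}, {A,B,C,D}, {B,C,D}.
{B,D} is among them.

yes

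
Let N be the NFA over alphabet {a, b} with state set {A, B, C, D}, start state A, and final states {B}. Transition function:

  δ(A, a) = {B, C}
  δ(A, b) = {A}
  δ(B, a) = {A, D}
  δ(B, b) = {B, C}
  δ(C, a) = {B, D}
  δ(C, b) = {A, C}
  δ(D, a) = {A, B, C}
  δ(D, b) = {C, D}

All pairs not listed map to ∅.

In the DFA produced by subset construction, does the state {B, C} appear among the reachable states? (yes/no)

yes

Start state of the DFA: {A}.
{A} --a--> {B, C}  [new]
{A} --b--> {A}  [seen]
{B, C} --a--> {A, B, D}  [new]
{B, C} --b--> {A, B, C}  [new]
{A, B, D} --a--> {A, B, C, D}  [new]
{A, B, D} --b--> {A, B, C, D}  [seen]
{A, B, C} --a--> {A, B, C, D}  [seen]
{A, B, C} --b--> {A, B, C}  [seen]
{A, B, C, D} --a--> {A, B, C, D}  [seen]
{A, B, C, D} --b--> {A, B, C, D}  [seen]
Reachable DFA states: {A}, {B, C}, {A, B, D}, {A, B, C}, {A, B, C, D}.
{B, C} is among them.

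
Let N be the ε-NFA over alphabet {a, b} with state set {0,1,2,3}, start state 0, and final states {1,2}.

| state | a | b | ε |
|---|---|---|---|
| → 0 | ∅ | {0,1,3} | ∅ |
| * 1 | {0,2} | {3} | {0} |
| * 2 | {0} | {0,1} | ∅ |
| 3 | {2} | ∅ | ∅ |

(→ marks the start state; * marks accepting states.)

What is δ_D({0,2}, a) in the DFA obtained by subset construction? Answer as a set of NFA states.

{0}

δ(0,a) = ∅; δ(2,a) = {0}.
Union: {0}.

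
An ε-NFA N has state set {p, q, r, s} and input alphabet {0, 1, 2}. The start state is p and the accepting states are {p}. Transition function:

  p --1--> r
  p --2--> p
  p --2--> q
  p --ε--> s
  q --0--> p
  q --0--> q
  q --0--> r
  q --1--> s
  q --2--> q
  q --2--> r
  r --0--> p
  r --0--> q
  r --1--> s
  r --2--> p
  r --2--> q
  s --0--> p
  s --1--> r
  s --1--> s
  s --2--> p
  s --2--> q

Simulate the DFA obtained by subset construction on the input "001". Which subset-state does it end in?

Start: {p, s}.
δ(p,0) = ∅; δ(s,0) = {p}.
Union: {p}.
ε-closure gives {p, s}.
After 0: {p, s}.
δ(p,0) = ∅; δ(s,0) = {p}.
Union: {p}.
ε-closure gives {p, s}.
After 0: {p, s}.
δ(p,1) = {r}; δ(s,1) = {r, s}.
Union: {r, s}.
After 1: {r, s}.

{r, s}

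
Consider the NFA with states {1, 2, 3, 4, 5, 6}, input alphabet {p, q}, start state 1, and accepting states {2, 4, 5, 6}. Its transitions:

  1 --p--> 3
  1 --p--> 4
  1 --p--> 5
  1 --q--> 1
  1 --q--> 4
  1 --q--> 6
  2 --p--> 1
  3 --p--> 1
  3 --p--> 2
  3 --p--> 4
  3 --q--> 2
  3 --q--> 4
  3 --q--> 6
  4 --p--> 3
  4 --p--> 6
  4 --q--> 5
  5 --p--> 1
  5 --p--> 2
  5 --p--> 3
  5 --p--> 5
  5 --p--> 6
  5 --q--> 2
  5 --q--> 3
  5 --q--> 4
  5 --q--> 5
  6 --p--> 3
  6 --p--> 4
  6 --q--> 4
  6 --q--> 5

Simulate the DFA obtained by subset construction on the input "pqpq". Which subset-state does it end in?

{1, 2, 3, 4, 5, 6}

Start: {1}.
δ(1,p) = {3, 4, 5}.
Union: {3, 4, 5}.
After p: {3, 4, 5}.
δ(3,q) = {2, 4, 6}; δ(4,q) = {5}; δ(5,q) = {2, 3, 4, 5}.
Union: {2, 3, 4, 5, 6}.
After q: {2, 3, 4, 5, 6}.
δ(2,p) = {1}; δ(3,p) = {1, 2, 4}; δ(4,p) = {3, 6}; δ(5,p) = {1, 2, 3, 5, 6}; δ(6,p) = {3, 4}.
Union: {1, 2, 3, 4, 5, 6}.
After p: {1, 2, 3, 4, 5, 6}.
δ(1,q) = {1, 4, 6}; δ(2,q) = ∅; δ(3,q) = {2, 4, 6}; δ(4,q) = {5}; δ(5,q) = {2, 3, 4, 5}; δ(6,q) = {4, 5}.
Union: {1, 2, 3, 4, 5, 6}.
After q: {1, 2, 3, 4, 5, 6}.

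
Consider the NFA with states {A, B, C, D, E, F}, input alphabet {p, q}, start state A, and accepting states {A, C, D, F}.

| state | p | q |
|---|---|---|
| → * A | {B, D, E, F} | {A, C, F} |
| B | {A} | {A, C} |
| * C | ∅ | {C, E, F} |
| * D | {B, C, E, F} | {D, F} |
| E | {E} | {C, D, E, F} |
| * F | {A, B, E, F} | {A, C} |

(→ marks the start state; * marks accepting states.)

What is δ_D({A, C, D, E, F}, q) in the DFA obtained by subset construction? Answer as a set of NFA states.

δ(A,q) = {A, C, F}; δ(C,q) = {C, E, F}; δ(D,q) = {D, F}; δ(E,q) = {C, D, E, F}; δ(F,q) = {A, C}.
Union: {A, C, D, E, F}.

{A, C, D, E, F}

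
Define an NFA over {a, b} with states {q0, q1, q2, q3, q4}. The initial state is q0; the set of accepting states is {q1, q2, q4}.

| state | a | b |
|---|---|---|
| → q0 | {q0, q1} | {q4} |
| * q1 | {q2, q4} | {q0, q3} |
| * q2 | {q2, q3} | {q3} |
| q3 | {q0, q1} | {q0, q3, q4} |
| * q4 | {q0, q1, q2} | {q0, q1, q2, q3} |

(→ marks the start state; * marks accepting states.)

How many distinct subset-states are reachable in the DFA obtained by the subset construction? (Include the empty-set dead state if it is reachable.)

Start state of the DFA: {q0}.
{q0} --a--> {q0, q1}  [new]
{q0} --b--> {q4}  [new]
{q0, q1} --a--> {q0, q1, q2, q4}  [new]
{q0, q1} --b--> {q0, q3, q4}  [new]
{q4} --a--> {q0, q1, q2}  [new]
{q4} --b--> {q0, q1, q2, q3}  [new]
{q0, q1, q2, q4} --a--> {q0, q1, q2, q3, q4}  [new]
{q0, q1, q2, q4} --b--> {q0, q1, q2, q3, q4}  [seen]
{q0, q3, q4} --a--> {q0, q1, q2}  [seen]
{q0, q3, q4} --b--> {q0, q1, q2, q3, q4}  [seen]
{q0, q1, q2} --a--> {q0, q1, q2, q3, q4}  [seen]
{q0, q1, q2} --b--> {q0, q3, q4}  [seen]
{q0, q1, q2, q3} --a--> {q0, q1, q2, q3, q4}  [seen]
{q0, q1, q2, q3} --b--> {q0, q3, q4}  [seen]
{q0, q1, q2, q3, q4} --a--> {q0, q1, q2, q3, q4}  [seen]
{q0, q1, q2, q3, q4} --b--> {q0, q1, q2, q3, q4}  [seen]
Reachable DFA states: {q0}, {q0, q1}, {q4}, {q0, q1, q2, q4}, {q0, q3, q4}, {q0, q1, q2}, {q0, q1, q2, q3}, {q0, q1, q2, q3, q4}.

8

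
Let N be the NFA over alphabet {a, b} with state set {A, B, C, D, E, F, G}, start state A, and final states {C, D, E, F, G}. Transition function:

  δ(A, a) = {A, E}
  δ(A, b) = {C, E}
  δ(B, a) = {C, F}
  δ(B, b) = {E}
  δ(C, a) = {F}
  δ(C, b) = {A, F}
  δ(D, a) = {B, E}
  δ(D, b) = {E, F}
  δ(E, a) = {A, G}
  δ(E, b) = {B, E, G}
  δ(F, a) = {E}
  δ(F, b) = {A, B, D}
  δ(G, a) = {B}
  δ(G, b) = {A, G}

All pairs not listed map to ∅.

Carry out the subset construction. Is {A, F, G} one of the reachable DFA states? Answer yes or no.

yes

Start state of the DFA: {A}.
{A} --a--> {A, E}  [new]
{A} --b--> {C, E}  [new]
{A, E} --a--> {A, E, G}  [new]
{A, E} --b--> {B, C, E, G}  [new]
{C, E} --a--> {A, F, G}  [new]
{C, E} --b--> {A, B, E, F, G}  [new]
{A, E, G} --a--> {A, B, E, G}  [new]
{A, E, G} --b--> {A, B, C, E, G}  [new]
{B, C, E, G} --a--> {A, B, C, F, G}  [new]
{B, C, E, G} --b--> {A, B, E, F, G}  [seen]
{A, F, G} --a--> {A, B, E}  [new]
{A, F, G} --b--> {A, B, C, D, E, G}  [new]
{A, B, E, F, G} --a--> {A, B, C, E, F, G}  [new]
{A, B, E, F, G} --b--> {A, B, C, D, E, G}  [seen]
{A, B, E, G} --a--> {A, B, C, E, F, G}  [seen]
{A, B, E, G} --b--> {A, B, C, E, G}  [seen]
{A, B, C, E, G} --a--> {A, B, C, E, F, G}  [seen]
{A, B, C, E, G} --b--> {A, B, C, E, F, G}  [seen]
{A, B, C, F, G} --a--> {A, B, C, E, F}  [new]
{A, B, C, F, G} --b--> {A, B, C, D, E, F, G}  [new]
{A, B, E} --a--> {A, C, E, F, G}  [new]
{A, B, E} --b--> {B, C, E, G}  [seen]
{A, B, C, D, E, G} --a--> {A, B, C, E, F, G}  [seen]
{A, B, C, D, E, G} --b--> {A, B, C, E, F, G}  [seen]
{A, B, C, E, F, G} --a--> {A, B, C, E, F, G}  [seen]
{A, B, C, E, F, G} --b--> {A, B, C, D, E, F, G}  [seen]
{A, B, C, E, F} --a--> {A, C, E, F, G}  [seen]
{A, B, C, E, F} --b--> {A, B, C, D, E, F, G}  [seen]
{A, B, C, D, E, F, G} --a--> {A, B, C, E, F, G}  [seen]
{A, B, C, D, E, F, G} --b--> {A, B, C, D, E, F, G}  [seen]
{A, C, E, F, G} --a--> {A, B, E, F, G}  [seen]
{A, C, E, F, G} --b--> {A, B, C, D, E, F, G}  [seen]
Reachable DFA states: {A}, {A, E}, {C, E}, {A, E, G}, {B, C, E, G}, {A, F, G}, {A, B, E, F, G}, {A, B, E, G}, {A, B, C, E, G}, {A, B, C, F, G}, {A, B, E}, {A, B, C, D, E, G}, {A, B, C, E, F, G}, {A, B, C, E, F}, {A, B, C, D, E, F, G}, {A, C, E, F, G}.
{A, F, G} is among them.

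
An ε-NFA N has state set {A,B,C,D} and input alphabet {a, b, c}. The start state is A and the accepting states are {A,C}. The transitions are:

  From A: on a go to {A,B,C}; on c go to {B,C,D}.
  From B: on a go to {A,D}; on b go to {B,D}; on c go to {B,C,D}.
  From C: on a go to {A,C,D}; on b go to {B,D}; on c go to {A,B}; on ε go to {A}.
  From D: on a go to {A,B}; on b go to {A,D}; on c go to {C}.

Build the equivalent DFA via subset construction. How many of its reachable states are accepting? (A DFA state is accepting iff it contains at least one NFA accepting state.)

4

Start state of the DFA: {A} (ε-closure of the NFA start).
{A} --a--> {A,B,C}  [new]
{A} --b--> ∅  [new]
{A} --c--> {A,B,C,D}  [new]
{A,B,C} --a--> {A,B,C,D}  [seen]
{A,B,C} --b--> {B,D}  [new]
{A,B,C} --c--> {A,B,C,D}  [seen]
∅ --a--> ∅  [seen]
∅ --b--> ∅  [seen]
∅ --c--> ∅  [seen]
{A,B,C,D} --a--> {A,B,C,D}  [seen]
{A,B,C,D} --b--> {A,B,D}  [new]
{A,B,C,D} --c--> {A,B,C,D}  [seen]
{B,D} --a--> {A,B,D}  [seen]
{B,D} --b--> {A,B,D}  [seen]
{B,D} --c--> {A,B,C,D}  [seen]
{A,B,D} --a--> {A,B,C,D}  [seen]
{A,B,D} --b--> {A,B,D}  [seen]
{A,B,D} --c--> {A,B,C,D}  [seen]
Reachable DFA states: {A}, {A,B,C}, ∅, {A,B,C,D}, {B,D}, {A,B,D}.
Accepting DFA states (contain an NFA accepting state): {A}, {A,B,C}, {A,B,C,D}, {A,B,D}.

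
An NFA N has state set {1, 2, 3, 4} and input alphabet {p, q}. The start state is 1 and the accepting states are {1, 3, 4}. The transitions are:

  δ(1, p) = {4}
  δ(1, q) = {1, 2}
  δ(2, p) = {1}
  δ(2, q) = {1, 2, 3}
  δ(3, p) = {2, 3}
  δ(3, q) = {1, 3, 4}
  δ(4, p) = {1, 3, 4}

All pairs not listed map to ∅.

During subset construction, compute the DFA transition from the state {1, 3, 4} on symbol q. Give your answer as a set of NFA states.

δ(1,q) = {1, 2}; δ(3,q) = {1, 3, 4}; δ(4,q) = ∅.
Union: {1, 2, 3, 4}.

{1, 2, 3, 4}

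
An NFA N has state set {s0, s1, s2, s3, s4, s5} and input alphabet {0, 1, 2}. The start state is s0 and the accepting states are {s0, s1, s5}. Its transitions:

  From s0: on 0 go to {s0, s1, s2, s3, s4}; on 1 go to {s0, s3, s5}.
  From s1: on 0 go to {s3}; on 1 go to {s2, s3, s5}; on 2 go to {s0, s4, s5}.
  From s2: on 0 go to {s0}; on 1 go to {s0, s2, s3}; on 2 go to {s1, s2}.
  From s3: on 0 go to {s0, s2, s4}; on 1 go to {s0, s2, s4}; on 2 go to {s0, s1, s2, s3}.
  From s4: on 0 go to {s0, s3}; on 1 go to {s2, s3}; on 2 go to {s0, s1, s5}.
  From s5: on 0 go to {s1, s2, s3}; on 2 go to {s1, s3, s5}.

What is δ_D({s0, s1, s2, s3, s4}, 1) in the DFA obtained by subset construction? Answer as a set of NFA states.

{s0, s2, s3, s4, s5}

δ(s0,1) = {s0, s3, s5}; δ(s1,1) = {s2, s3, s5}; δ(s2,1) = {s0, s2, s3}; δ(s3,1) = {s0, s2, s4}; δ(s4,1) = {s2, s3}.
Union: {s0, s2, s3, s4, s5}.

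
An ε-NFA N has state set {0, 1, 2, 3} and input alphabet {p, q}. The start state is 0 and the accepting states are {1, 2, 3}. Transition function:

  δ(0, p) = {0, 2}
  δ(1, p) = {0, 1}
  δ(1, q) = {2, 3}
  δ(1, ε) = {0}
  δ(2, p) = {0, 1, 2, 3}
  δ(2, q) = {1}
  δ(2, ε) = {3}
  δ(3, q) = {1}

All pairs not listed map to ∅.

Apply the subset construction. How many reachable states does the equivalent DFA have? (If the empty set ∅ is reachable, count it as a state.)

Start state of the DFA: {0} (ε-closure of the NFA start).
{0} --p--> {0, 2, 3}  [new]
{0} --q--> ∅  [new]
{0, 2, 3} --p--> {0, 1, 2, 3}  [new]
{0, 2, 3} --q--> {0, 1}  [new]
∅ --p--> ∅  [seen]
∅ --q--> ∅  [seen]
{0, 1, 2, 3} --p--> {0, 1, 2, 3}  [seen]
{0, 1, 2, 3} --q--> {0, 1, 2, 3}  [seen]
{0, 1} --p--> {0, 1, 2, 3}  [seen]
{0, 1} --q--> {2, 3}  [new]
{2, 3} --p--> {0, 1, 2, 3}  [seen]
{2, 3} --q--> {0, 1}  [seen]
Reachable DFA states: {0}, {0, 2, 3}, ∅, {0, 1, 2, 3}, {0, 1}, {2, 3}.

6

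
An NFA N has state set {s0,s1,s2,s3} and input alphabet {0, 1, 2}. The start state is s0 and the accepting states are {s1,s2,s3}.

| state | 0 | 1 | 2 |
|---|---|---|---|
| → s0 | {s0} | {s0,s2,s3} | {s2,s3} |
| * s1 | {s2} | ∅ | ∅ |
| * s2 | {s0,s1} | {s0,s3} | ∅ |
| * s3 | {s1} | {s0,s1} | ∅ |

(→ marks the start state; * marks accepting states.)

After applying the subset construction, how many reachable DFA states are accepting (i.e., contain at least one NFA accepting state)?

Start state of the DFA: {s0}.
{s0} --0--> {s0}  [seen]
{s0} --1--> {s0,s2,s3}  [new]
{s0} --2--> {s2,s3}  [new]
{s0,s2,s3} --0--> {s0,s1}  [new]
{s0,s2,s3} --1--> {s0,s1,s2,s3}  [new]
{s0,s2,s3} --2--> {s2,s3}  [seen]
{s2,s3} --0--> {s0,s1}  [seen]
{s2,s3} --1--> {s0,s1,s3}  [new]
{s2,s3} --2--> ∅  [new]
{s0,s1} --0--> {s0,s2}  [new]
{s0,s1} --1--> {s0,s2,s3}  [seen]
{s0,s1} --2--> {s2,s3}  [seen]
{s0,s1,s2,s3} --0--> {s0,s1,s2}  [new]
{s0,s1,s2,s3} --1--> {s0,s1,s2,s3}  [seen]
{s0,s1,s2,s3} --2--> {s2,s3}  [seen]
{s0,s1,s3} --0--> {s0,s1,s2}  [seen]
{s0,s1,s3} --1--> {s0,s1,s2,s3}  [seen]
{s0,s1,s3} --2--> {s2,s3}  [seen]
∅ --0--> ∅  [seen]
∅ --1--> ∅  [seen]
∅ --2--> ∅  [seen]
{s0,s2} --0--> {s0,s1}  [seen]
{s0,s2} --1--> {s0,s2,s3}  [seen]
{s0,s2} --2--> {s2,s3}  [seen]
{s0,s1,s2} --0--> {s0,s1,s2}  [seen]
{s0,s1,s2} --1--> {s0,s2,s3}  [seen]
{s0,s1,s2} --2--> {s2,s3}  [seen]
Reachable DFA states: {s0}, {s0,s2,s3}, {s2,s3}, {s0,s1}, {s0,s1,s2,s3}, {s0,s1,s3}, ∅, {s0,s2}, {s0,s1,s2}.
Accepting DFA states (contain an NFA accepting state): {s0,s2,s3}, {s2,s3}, {s0,s1}, {s0,s1,s2,s3}, {s0,s1,s3}, {s0,s2}, {s0,s1,s2}.

7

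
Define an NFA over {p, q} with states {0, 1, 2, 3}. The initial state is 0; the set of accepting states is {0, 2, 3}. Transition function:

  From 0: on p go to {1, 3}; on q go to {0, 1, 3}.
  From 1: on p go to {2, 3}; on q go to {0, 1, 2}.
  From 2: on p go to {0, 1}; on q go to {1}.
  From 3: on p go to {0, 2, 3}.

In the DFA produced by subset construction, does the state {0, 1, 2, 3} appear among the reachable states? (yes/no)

Start state of the DFA: {0}.
{0} --p--> {1, 3}  [new]
{0} --q--> {0, 1, 3}  [new]
{1, 3} --p--> {0, 2, 3}  [new]
{1, 3} --q--> {0, 1, 2}  [new]
{0, 1, 3} --p--> {0, 1, 2, 3}  [new]
{0, 1, 3} --q--> {0, 1, 2, 3}  [seen]
{0, 2, 3} --p--> {0, 1, 2, 3}  [seen]
{0, 2, 3} --q--> {0, 1, 3}  [seen]
{0, 1, 2} --p--> {0, 1, 2, 3}  [seen]
{0, 1, 2} --q--> {0, 1, 2, 3}  [seen]
{0, 1, 2, 3} --p--> {0, 1, 2, 3}  [seen]
{0, 1, 2, 3} --q--> {0, 1, 2, 3}  [seen]
Reachable DFA states: {0}, {1, 3}, {0, 1, 3}, {0, 2, 3}, {0, 1, 2}, {0, 1, 2, 3}.
{0, 1, 2, 3} is among them.

yes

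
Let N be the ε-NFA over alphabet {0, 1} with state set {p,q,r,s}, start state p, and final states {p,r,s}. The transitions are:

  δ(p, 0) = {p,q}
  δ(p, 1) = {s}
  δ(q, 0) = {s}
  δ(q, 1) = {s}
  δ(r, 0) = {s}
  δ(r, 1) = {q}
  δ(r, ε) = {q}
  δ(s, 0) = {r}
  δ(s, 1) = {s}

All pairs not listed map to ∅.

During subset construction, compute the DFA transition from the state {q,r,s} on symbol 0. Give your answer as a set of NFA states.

δ(q,0) = {s}; δ(r,0) = {s}; δ(s,0) = {r}.
Union: {r,s}.
ε-closure gives {q,r,s}.

{q,r,s}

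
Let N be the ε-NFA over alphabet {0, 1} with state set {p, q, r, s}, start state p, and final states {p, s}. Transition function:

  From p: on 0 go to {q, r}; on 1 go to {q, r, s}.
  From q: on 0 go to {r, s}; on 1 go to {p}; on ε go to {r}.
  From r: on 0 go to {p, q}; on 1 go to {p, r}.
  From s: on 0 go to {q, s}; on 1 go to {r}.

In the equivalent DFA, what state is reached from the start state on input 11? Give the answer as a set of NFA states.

{p, r}

Start: {p}.
δ(p,1) = {q, r, s}.
Union: {q, r, s}.
After 1: {q, r, s}.
δ(q,1) = {p}; δ(r,1) = {p, r}; δ(s,1) = {r}.
Union: {p, r}.
After 1: {p, r}.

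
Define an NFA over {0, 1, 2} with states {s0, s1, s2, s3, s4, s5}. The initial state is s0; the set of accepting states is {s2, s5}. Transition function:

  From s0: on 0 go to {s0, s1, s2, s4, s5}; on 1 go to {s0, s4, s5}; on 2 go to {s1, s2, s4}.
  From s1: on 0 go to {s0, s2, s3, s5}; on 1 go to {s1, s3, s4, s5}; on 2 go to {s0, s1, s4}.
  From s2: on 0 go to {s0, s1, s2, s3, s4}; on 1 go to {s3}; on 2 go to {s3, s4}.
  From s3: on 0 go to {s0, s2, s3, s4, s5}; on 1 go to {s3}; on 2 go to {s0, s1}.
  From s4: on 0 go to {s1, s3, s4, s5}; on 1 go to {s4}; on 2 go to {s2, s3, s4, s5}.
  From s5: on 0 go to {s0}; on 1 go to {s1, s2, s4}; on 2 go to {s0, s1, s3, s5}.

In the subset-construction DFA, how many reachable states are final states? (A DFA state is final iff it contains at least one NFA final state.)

Start state of the DFA: {s0}.
{s0} --0--> {s0, s1, s2, s4, s5}  [new]
{s0} --1--> {s0, s4, s5}  [new]
{s0} --2--> {s1, s2, s4}  [new]
{s0, s1, s2, s4, s5} --0--> {s0, s1, s2, s3, s4, s5}  [new]
{s0, s1, s2, s4, s5} --1--> {s0, s1, s2, s3, s4, s5}  [seen]
{s0, s1, s2, s4, s5} --2--> {s0, s1, s2, s3, s4, s5}  [seen]
{s0, s4, s5} --0--> {s0, s1, s2, s3, s4, s5}  [seen]
{s0, s4, s5} --1--> {s0, s1, s2, s4, s5}  [seen]
{s0, s4, s5} --2--> {s0, s1, s2, s3, s4, s5}  [seen]
{s1, s2, s4} --0--> {s0, s1, s2, s3, s4, s5}  [seen]
{s1, s2, s4} --1--> {s1, s3, s4, s5}  [new]
{s1, s2, s4} --2--> {s0, s1, s2, s3, s4, s5}  [seen]
{s0, s1, s2, s3, s4, s5} --0--> {s0, s1, s2, s3, s4, s5}  [seen]
{s0, s1, s2, s3, s4, s5} --1--> {s0, s1, s2, s3, s4, s5}  [seen]
{s0, s1, s2, s3, s4, s5} --2--> {s0, s1, s2, s3, s4, s5}  [seen]
{s1, s3, s4, s5} --0--> {s0, s1, s2, s3, s4, s5}  [seen]
{s1, s3, s4, s5} --1--> {s1, s2, s3, s4, s5}  [new]
{s1, s3, s4, s5} --2--> {s0, s1, s2, s3, s4, s5}  [seen]
{s1, s2, s3, s4, s5} --0--> {s0, s1, s2, s3, s4, s5}  [seen]
{s1, s2, s3, s4, s5} --1--> {s1, s2, s3, s4, s5}  [seen]
{s1, s2, s3, s4, s5} --2--> {s0, s1, s2, s3, s4, s5}  [seen]
Reachable DFA states: {s0}, {s0, s1, s2, s4, s5}, {s0, s4, s5}, {s1, s2, s4}, {s0, s1, s2, s3, s4, s5}, {s1, s3, s4, s5}, {s1, s2, s3, s4, s5}.
Accepting DFA states (contain an NFA accepting state): {s0, s1, s2, s4, s5}, {s0, s4, s5}, {s1, s2, s4}, {s0, s1, s2, s3, s4, s5}, {s1, s3, s4, s5}, {s1, s2, s3, s4, s5}.

6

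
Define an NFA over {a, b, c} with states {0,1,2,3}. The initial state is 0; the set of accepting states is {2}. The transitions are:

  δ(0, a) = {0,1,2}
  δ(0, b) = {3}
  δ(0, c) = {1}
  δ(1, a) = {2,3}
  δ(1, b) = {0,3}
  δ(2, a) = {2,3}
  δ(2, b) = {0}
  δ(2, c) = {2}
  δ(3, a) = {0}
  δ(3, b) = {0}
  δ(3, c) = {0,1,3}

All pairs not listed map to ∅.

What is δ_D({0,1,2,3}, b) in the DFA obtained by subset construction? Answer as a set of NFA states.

δ(0,b) = {3}; δ(1,b) = {0,3}; δ(2,b) = {0}; δ(3,b) = {0}.
Union: {0,3}.

{0,3}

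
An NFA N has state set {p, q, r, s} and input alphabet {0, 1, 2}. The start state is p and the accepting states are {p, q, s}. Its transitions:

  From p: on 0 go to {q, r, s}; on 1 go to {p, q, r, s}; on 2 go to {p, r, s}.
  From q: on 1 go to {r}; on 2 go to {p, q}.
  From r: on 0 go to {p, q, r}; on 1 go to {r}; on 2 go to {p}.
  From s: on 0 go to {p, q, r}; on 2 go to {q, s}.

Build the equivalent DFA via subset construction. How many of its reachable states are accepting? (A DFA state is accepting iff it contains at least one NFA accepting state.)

Start state of the DFA: {p}.
{p} --0--> {q, r, s}  [new]
{p} --1--> {p, q, r, s}  [new]
{p} --2--> {p, r, s}  [new]
{q, r, s} --0--> {p, q, r}  [new]
{q, r, s} --1--> {r}  [new]
{q, r, s} --2--> {p, q, s}  [new]
{p, q, r, s} --0--> {p, q, r, s}  [seen]
{p, q, r, s} --1--> {p, q, r, s}  [seen]
{p, q, r, s} --2--> {p, q, r, s}  [seen]
{p, r, s} --0--> {p, q, r, s}  [seen]
{p, r, s} --1--> {p, q, r, s}  [seen]
{p, r, s} --2--> {p, q, r, s}  [seen]
{p, q, r} --0--> {p, q, r, s}  [seen]
{p, q, r} --1--> {p, q, r, s}  [seen]
{p, q, r} --2--> {p, q, r, s}  [seen]
{r} --0--> {p, q, r}  [seen]
{r} --1--> {r}  [seen]
{r} --2--> {p}  [seen]
{p, q, s} --0--> {p, q, r, s}  [seen]
{p, q, s} --1--> {p, q, r, s}  [seen]
{p, q, s} --2--> {p, q, r, s}  [seen]
Reachable DFA states: {p}, {q, r, s}, {p, q, r, s}, {p, r, s}, {p, q, r}, {r}, {p, q, s}.
Accepting DFA states (contain an NFA accepting state): {p}, {q, r, s}, {p, q, r, s}, {p, r, s}, {p, q, r}, {p, q, s}.

6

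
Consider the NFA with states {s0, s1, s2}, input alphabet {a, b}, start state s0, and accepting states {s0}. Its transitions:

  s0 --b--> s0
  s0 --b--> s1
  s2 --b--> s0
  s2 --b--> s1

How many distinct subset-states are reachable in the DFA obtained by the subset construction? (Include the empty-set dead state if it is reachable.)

Start state of the DFA: {s0}.
{s0} --a--> ∅  [new]
{s0} --b--> {s0, s1}  [new]
∅ --a--> ∅  [seen]
∅ --b--> ∅  [seen]
{s0, s1} --a--> ∅  [seen]
{s0, s1} --b--> {s0, s1}  [seen]
Reachable DFA states: {s0}, ∅, {s0, s1}.

3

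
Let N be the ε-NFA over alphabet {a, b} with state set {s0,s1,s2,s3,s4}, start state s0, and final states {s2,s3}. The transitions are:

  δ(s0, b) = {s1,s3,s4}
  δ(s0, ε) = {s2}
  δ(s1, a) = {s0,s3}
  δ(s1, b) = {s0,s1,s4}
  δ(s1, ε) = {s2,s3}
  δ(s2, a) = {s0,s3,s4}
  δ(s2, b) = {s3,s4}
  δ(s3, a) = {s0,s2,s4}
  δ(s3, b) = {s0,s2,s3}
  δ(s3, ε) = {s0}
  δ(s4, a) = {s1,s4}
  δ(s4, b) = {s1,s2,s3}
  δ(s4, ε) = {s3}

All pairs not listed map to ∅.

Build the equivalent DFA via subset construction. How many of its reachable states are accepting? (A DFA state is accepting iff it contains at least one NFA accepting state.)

3

Start state of the DFA: {s0,s2} (ε-closure of the NFA start).
{s0,s2} --a--> {s0,s2,s3,s4}  [new]
{s0,s2} --b--> {s0,s1,s2,s3,s4}  [new]
{s0,s2,s3,s4} --a--> {s0,s1,s2,s3,s4}  [seen]
{s0,s2,s3,s4} --b--> {s0,s1,s2,s3,s4}  [seen]
{s0,s1,s2,s3,s4} --a--> {s0,s1,s2,s3,s4}  [seen]
{s0,s1,s2,s3,s4} --b--> {s0,s1,s2,s3,s4}  [seen]
Reachable DFA states: {s0,s2}, {s0,s2,s3,s4}, {s0,s1,s2,s3,s4}.
Accepting DFA states (contain an NFA accepting state): {s0,s2}, {s0,s2,s3,s4}, {s0,s1,s2,s3,s4}.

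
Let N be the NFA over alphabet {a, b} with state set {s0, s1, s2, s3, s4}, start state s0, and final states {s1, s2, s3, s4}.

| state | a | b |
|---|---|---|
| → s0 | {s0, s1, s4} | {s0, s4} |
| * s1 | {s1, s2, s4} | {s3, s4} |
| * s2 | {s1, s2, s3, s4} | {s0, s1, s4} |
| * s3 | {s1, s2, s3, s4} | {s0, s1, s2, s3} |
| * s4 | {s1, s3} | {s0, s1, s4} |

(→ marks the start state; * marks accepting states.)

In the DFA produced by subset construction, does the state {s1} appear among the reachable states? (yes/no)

Start state of the DFA: {s0}.
{s0} --a--> {s0, s1, s4}  [new]
{s0} --b--> {s0, s4}  [new]
{s0, s1, s4} --a--> {s0, s1, s2, s3, s4}  [new]
{s0, s1, s4} --b--> {s0, s1, s3, s4}  [new]
{s0, s4} --a--> {s0, s1, s3, s4}  [seen]
{s0, s4} --b--> {s0, s1, s4}  [seen]
{s0, s1, s2, s3, s4} --a--> {s0, s1, s2, s3, s4}  [seen]
{s0, s1, s2, s3, s4} --b--> {s0, s1, s2, s3, s4}  [seen]
{s0, s1, s3, s4} --a--> {s0, s1, s2, s3, s4}  [seen]
{s0, s1, s3, s4} --b--> {s0, s1, s2, s3, s4}  [seen]
Reachable DFA states: {s0}, {s0, s1, s4}, {s0, s4}, {s0, s1, s2, s3, s4}, {s0, s1, s3, s4}.
{s1} is not among them.

no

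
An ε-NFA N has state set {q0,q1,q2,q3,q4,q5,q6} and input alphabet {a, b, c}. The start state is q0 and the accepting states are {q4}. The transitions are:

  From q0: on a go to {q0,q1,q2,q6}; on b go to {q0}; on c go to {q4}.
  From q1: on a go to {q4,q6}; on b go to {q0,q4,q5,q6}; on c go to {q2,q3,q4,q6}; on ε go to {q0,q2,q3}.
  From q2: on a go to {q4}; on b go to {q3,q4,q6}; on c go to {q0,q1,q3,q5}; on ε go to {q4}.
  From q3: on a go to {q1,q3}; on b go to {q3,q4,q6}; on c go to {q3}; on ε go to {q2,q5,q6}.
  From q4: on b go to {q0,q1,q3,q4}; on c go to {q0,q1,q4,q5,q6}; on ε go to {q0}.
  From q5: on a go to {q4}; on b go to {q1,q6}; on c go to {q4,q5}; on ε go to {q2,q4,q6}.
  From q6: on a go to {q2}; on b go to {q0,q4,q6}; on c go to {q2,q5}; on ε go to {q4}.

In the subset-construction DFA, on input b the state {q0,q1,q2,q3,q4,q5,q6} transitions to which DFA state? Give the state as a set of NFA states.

δ(q0,b) = {q0}; δ(q1,b) = {q0,q4,q5,q6}; δ(q2,b) = {q3,q4,q6}; δ(q3,b) = {q3,q4,q6}; δ(q4,b) = {q0,q1,q3,q4}; δ(q5,b) = {q1,q6}; δ(q6,b) = {q0,q4,q6}.
Union: {q0,q1,q3,q4,q5,q6}.
ε-closure gives {q0,q1,q2,q3,q4,q5,q6}.

{q0,q1,q2,q3,q4,q5,q6}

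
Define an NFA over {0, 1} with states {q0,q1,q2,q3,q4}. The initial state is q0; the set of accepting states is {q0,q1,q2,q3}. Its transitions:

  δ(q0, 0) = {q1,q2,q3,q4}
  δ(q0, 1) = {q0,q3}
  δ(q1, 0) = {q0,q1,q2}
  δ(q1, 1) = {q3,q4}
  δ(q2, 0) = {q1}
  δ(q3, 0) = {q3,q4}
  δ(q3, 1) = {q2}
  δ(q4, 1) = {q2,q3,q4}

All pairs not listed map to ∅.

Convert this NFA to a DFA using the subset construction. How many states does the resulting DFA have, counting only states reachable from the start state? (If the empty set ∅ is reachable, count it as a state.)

8

Start state of the DFA: {q0}.
{q0} --0--> {q1,q2,q3,q4}  [new]
{q0} --1--> {q0,q3}  [new]
{q1,q2,q3,q4} --0--> {q0,q1,q2,q3,q4}  [new]
{q1,q2,q3,q4} --1--> {q2,q3,q4}  [new]
{q0,q3} --0--> {q1,q2,q3,q4}  [seen]
{q0,q3} --1--> {q0,q2,q3}  [new]
{q0,q1,q2,q3,q4} --0--> {q0,q1,q2,q3,q4}  [seen]
{q0,q1,q2,q3,q4} --1--> {q0,q2,q3,q4}  [new]
{q2,q3,q4} --0--> {q1,q3,q4}  [new]
{q2,q3,q4} --1--> {q2,q3,q4}  [seen]
{q0,q2,q3} --0--> {q1,q2,q3,q4}  [seen]
{q0,q2,q3} --1--> {q0,q2,q3}  [seen]
{q0,q2,q3,q4} --0--> {q1,q2,q3,q4}  [seen]
{q0,q2,q3,q4} --1--> {q0,q2,q3,q4}  [seen]
{q1,q3,q4} --0--> {q0,q1,q2,q3,q4}  [seen]
{q1,q3,q4} --1--> {q2,q3,q4}  [seen]
Reachable DFA states: {q0}, {q1,q2,q3,q4}, {q0,q3}, {q0,q1,q2,q3,q4}, {q2,q3,q4}, {q0,q2,q3}, {q0,q2,q3,q4}, {q1,q3,q4}.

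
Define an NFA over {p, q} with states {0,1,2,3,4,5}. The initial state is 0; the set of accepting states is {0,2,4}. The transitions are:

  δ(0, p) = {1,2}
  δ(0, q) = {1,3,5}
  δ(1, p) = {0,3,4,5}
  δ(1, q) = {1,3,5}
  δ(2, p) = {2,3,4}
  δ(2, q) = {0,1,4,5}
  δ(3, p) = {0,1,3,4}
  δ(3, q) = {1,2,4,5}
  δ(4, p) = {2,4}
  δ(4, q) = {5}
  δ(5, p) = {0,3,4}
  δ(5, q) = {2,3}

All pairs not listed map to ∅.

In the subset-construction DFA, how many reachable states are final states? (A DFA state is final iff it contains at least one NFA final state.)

7

Start state of the DFA: {0}.
{0} --p--> {1,2}  [new]
{0} --q--> {1,3,5}  [new]
{1,2} --p--> {0,2,3,4,5}  [new]
{1,2} --q--> {0,1,3,4,5}  [new]
{1,3,5} --p--> {0,1,3,4,5}  [seen]
{1,3,5} --q--> {1,2,3,4,5}  [new]
{0,2,3,4,5} --p--> {0,1,2,3,4}  [new]
{0,2,3,4,5} --q--> {0,1,2,3,4,5}  [new]
{0,1,3,4,5} --p--> {0,1,2,3,4,5}  [seen]
{0,1,3,4,5} --q--> {1,2,3,4,5}  [seen]
{1,2,3,4,5} --p--> {0,1,2,3,4,5}  [seen]
{1,2,3,4,5} --q--> {0,1,2,3,4,5}  [seen]
{0,1,2,3,4} --p--> {0,1,2,3,4,5}  [seen]
{0,1,2,3,4} --q--> {0,1,2,3,4,5}  [seen]
{0,1,2,3,4,5} --p--> {0,1,2,3,4,5}  [seen]
{0,1,2,3,4,5} --q--> {0,1,2,3,4,5}  [seen]
Reachable DFA states: {0}, {1,2}, {1,3,5}, {0,2,3,4,5}, {0,1,3,4,5}, {1,2,3,4,5}, {0,1,2,3,4}, {0,1,2,3,4,5}.
Accepting DFA states (contain an NFA accepting state): {0}, {1,2}, {0,2,3,4,5}, {0,1,3,4,5}, {1,2,3,4,5}, {0,1,2,3,4}, {0,1,2,3,4,5}.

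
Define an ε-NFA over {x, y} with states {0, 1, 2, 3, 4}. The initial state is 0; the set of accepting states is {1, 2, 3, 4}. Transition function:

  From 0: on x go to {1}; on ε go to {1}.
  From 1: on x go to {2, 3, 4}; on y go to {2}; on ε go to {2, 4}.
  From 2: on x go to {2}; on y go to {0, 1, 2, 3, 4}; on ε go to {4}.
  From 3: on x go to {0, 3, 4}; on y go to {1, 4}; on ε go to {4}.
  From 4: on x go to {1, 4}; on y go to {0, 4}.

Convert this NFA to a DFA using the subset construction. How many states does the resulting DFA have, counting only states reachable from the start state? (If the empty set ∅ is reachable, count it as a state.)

3

Start state of the DFA: {0, 1, 2, 4} (ε-closure of the NFA start).
{0, 1, 2, 4} --x--> {1, 2, 3, 4}  [new]
{0, 1, 2, 4} --y--> {0, 1, 2, 3, 4}  [new]
{1, 2, 3, 4} --x--> {0, 1, 2, 3, 4}  [seen]
{1, 2, 3, 4} --y--> {0, 1, 2, 3, 4}  [seen]
{0, 1, 2, 3, 4} --x--> {0, 1, 2, 3, 4}  [seen]
{0, 1, 2, 3, 4} --y--> {0, 1, 2, 3, 4}  [seen]
Reachable DFA states: {0, 1, 2, 4}, {1, 2, 3, 4}, {0, 1, 2, 3, 4}.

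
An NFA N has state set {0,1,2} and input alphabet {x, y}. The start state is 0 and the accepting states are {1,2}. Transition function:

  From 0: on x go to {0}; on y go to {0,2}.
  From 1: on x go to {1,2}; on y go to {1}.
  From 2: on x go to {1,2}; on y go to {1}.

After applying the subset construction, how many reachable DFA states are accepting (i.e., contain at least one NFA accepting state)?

2

Start state of the DFA: {0}.
{0} --x--> {0}  [seen]
{0} --y--> {0,2}  [new]
{0,2} --x--> {0,1,2}  [new]
{0,2} --y--> {0,1,2}  [seen]
{0,1,2} --x--> {0,1,2}  [seen]
{0,1,2} --y--> {0,1,2}  [seen]
Reachable DFA states: {0}, {0,2}, {0,1,2}.
Accepting DFA states (contain an NFA accepting state): {0,2}, {0,1,2}.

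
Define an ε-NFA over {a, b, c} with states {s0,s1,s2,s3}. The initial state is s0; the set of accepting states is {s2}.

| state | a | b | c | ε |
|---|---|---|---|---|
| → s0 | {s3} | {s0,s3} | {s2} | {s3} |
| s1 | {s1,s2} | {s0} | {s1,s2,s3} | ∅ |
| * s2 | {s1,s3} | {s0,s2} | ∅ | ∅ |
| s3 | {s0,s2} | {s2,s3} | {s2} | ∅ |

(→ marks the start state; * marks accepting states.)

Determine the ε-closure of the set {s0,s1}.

{s0,s1,s3}

Begin with {s0,s1}.
s0 →ε {s3}; add s3.
ε-closure = {s0,s1,s3}.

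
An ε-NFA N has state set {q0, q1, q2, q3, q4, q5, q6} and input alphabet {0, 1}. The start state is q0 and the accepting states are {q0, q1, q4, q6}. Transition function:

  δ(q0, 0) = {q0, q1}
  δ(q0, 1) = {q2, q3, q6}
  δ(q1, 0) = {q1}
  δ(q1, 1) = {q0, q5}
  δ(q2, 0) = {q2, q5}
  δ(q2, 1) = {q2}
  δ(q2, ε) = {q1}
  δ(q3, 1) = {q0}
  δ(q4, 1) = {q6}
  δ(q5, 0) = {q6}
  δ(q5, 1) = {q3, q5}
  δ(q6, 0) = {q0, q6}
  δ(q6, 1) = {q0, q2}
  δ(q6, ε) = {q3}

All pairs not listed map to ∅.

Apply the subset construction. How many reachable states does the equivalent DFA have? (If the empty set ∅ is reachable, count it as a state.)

5

Start state of the DFA: {q0} (ε-closure of the NFA start).
{q0} --0--> {q0, q1}  [new]
{q0} --1--> {q1, q2, q3, q6}  [new]
{q0, q1} --0--> {q0, q1}  [seen]
{q0, q1} --1--> {q0, q1, q2, q3, q5, q6}  [new]
{q1, q2, q3, q6} --0--> {q0, q1, q2, q3, q5, q6}  [seen]
{q1, q2, q3, q6} --1--> {q0, q1, q2, q5}  [new]
{q0, q1, q2, q3, q5, q6} --0--> {q0, q1, q2, q3, q5, q6}  [seen]
{q0, q1, q2, q3, q5, q6} --1--> {q0, q1, q2, q3, q5, q6}  [seen]
{q0, q1, q2, q5} --0--> {q0, q1, q2, q3, q5, q6}  [seen]
{q0, q1, q2, q5} --1--> {q0, q1, q2, q3, q5, q6}  [seen]
Reachable DFA states: {q0}, {q0, q1}, {q1, q2, q3, q6}, {q0, q1, q2, q3, q5, q6}, {q0, q1, q2, q5}.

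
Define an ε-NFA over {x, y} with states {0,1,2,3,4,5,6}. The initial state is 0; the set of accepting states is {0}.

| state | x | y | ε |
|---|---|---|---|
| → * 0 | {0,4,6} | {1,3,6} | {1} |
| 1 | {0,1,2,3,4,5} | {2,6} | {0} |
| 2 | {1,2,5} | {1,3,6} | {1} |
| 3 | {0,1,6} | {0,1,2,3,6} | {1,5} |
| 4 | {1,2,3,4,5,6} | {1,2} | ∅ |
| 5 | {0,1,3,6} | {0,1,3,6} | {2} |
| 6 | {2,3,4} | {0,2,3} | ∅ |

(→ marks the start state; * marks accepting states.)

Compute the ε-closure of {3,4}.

Begin with {3,4}.
3 →ε {1,5}; add 1, 5.
5 →ε {2}; add 2.
1 →ε {0}; add 0.
ε-closure = {0,1,2,3,4,5}.

{0,1,2,3,4,5}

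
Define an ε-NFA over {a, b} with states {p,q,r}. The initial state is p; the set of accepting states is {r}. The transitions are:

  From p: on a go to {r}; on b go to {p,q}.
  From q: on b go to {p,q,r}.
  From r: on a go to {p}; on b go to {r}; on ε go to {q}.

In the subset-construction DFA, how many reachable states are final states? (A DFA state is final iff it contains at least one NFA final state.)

2

Start state of the DFA: {p} (ε-closure of the NFA start).
{p} --a--> {q,r}  [new]
{p} --b--> {p,q}  [new]
{q,r} --a--> {p}  [seen]
{q,r} --b--> {p,q,r}  [new]
{p,q} --a--> {q,r}  [seen]
{p,q} --b--> {p,q,r}  [seen]
{p,q,r} --a--> {p,q,r}  [seen]
{p,q,r} --b--> {p,q,r}  [seen]
Reachable DFA states: {p}, {q,r}, {p,q}, {p,q,r}.
Accepting DFA states (contain an NFA accepting state): {q,r}, {p,q,r}.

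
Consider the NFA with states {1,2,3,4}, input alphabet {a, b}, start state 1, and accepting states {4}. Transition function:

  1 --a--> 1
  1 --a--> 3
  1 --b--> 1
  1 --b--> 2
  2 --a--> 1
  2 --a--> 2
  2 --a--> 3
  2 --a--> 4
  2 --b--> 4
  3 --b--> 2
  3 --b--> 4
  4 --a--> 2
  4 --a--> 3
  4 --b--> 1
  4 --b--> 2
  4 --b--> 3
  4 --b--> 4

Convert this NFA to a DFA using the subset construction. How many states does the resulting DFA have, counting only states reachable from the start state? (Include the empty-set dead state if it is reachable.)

Start state of the DFA: {1}.
{1} --a--> {1,3}  [new]
{1} --b--> {1,2}  [new]
{1,3} --a--> {1,3}  [seen]
{1,3} --b--> {1,2,4}  [new]
{1,2} --a--> {1,2,3,4}  [new]
{1,2} --b--> {1,2,4}  [seen]
{1,2,4} --a--> {1,2,3,4}  [seen]
{1,2,4} --b--> {1,2,3,4}  [seen]
{1,2,3,4} --a--> {1,2,3,4}  [seen]
{1,2,3,4} --b--> {1,2,3,4}  [seen]
Reachable DFA states: {1}, {1,3}, {1,2}, {1,2,4}, {1,2,3,4}.

5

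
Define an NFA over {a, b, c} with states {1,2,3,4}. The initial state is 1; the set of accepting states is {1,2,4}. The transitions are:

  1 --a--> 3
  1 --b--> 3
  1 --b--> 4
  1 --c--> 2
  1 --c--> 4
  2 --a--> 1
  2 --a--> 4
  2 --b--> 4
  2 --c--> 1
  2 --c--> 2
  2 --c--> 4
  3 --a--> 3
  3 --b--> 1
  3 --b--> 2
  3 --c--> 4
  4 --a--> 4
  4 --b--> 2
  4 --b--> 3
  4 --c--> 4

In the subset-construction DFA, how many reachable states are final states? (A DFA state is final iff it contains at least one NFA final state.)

12

Start state of the DFA: {1}.
{1} --a--> {3}  [new]
{1} --b--> {3,4}  [new]
{1} --c--> {2,4}  [new]
{3} --a--> {3}  [seen]
{3} --b--> {1,2}  [new]
{3} --c--> {4}  [new]
{3,4} --a--> {3,4}  [seen]
{3,4} --b--> {1,2,3}  [new]
{3,4} --c--> {4}  [seen]
{2,4} --a--> {1,4}  [new]
{2,4} --b--> {2,3,4}  [new]
{2,4} --c--> {1,2,4}  [new]
{1,2} --a--> {1,3,4}  [new]
{1,2} --b--> {3,4}  [seen]
{1,2} --c--> {1,2,4}  [seen]
{4} --a--> {4}  [seen]
{4} --b--> {2,3}  [new]
{4} --c--> {4}  [seen]
{1,2,3} --a--> {1,3,4}  [seen]
{1,2,3} --b--> {1,2,3,4}  [new]
{1,2,3} --c--> {1,2,4}  [seen]
{1,4} --a--> {3,4}  [seen]
{1,4} --b--> {2,3,4}  [seen]
{1,4} --c--> {2,4}  [seen]
{2,3,4} --a--> {1,3,4}  [seen]
{2,3,4} --b--> {1,2,3,4}  [seen]
{2,3,4} --c--> {1,2,4}  [seen]
{1,2,4} --a--> {1,3,4}  [seen]
{1,2,4} --b--> {2,3,4}  [seen]
{1,2,4} --c--> {1,2,4}  [seen]
{1,3,4} --a--> {3,4}  [seen]
{1,3,4} --b--> {1,2,3,4}  [seen]
{1,3,4} --c--> {2,4}  [seen]
{2,3} --a--> {1,3,4}  [seen]
{2,3} --b--> {1,2,4}  [seen]
{2,3} --c--> {1,2,4}  [seen]
{1,2,3,4} --a--> {1,3,4}  [seen]
{1,2,3,4} --b--> {1,2,3,4}  [seen]
{1,2,3,4} --c--> {1,2,4}  [seen]
Reachable DFA states: {1}, {3}, {3,4}, {2,4}, {1,2}, {4}, {1,2,3}, {1,4}, {2,3,4}, {1,2,4}, {1,3,4}, {2,3}, {1,2,3,4}.
Accepting DFA states (contain an NFA accepting state): {1}, {3,4}, {2,4}, {1,2}, {4}, {1,2,3}, {1,4}, {2,3,4}, {1,2,4}, {1,3,4}, {2,3}, {1,2,3,4}.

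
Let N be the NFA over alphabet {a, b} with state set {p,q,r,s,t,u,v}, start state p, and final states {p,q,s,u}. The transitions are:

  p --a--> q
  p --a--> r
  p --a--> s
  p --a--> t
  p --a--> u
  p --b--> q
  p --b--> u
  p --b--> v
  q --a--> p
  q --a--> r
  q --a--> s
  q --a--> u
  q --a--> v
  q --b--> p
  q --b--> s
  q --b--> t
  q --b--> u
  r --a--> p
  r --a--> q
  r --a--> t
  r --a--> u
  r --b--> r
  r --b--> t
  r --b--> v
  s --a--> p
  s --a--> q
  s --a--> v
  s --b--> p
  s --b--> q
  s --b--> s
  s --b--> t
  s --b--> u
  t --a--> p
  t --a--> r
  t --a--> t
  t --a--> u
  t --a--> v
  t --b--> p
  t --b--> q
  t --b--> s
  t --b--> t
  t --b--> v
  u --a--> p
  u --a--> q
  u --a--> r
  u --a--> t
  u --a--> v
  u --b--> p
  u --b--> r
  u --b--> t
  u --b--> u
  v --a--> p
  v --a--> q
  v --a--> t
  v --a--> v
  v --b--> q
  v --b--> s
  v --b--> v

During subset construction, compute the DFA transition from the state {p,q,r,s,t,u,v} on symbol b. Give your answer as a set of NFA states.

{p,q,r,s,t,u,v}

δ(p,b) = {q,u,v}; δ(q,b) = {p,s,t,u}; δ(r,b) = {r,t,v}; δ(s,b) = {p,q,s,t,u}; δ(t,b) = {p,q,s,t,v}; δ(u,b) = {p,r,t,u}; δ(v,b) = {q,s,v}.
Union: {p,q,r,s,t,u,v}.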